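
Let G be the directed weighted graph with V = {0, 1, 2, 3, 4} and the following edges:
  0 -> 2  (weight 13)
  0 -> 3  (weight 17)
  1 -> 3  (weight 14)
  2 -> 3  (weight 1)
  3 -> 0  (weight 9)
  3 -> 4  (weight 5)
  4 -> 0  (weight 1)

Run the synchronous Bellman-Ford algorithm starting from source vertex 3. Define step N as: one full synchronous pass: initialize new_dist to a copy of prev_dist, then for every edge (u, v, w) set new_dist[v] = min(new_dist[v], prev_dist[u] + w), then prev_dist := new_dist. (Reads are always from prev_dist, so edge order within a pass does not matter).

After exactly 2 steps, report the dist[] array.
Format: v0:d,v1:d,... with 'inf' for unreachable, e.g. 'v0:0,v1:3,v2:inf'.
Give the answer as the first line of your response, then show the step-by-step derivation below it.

v0:6,v1:inf,v2:22,v3:0,v4:5

step 1: dist = v0:9,v1:inf,v2:inf,v3:0,v4:5
step 2: dist = v0:6,v1:inf,v2:22,v3:0,v4:5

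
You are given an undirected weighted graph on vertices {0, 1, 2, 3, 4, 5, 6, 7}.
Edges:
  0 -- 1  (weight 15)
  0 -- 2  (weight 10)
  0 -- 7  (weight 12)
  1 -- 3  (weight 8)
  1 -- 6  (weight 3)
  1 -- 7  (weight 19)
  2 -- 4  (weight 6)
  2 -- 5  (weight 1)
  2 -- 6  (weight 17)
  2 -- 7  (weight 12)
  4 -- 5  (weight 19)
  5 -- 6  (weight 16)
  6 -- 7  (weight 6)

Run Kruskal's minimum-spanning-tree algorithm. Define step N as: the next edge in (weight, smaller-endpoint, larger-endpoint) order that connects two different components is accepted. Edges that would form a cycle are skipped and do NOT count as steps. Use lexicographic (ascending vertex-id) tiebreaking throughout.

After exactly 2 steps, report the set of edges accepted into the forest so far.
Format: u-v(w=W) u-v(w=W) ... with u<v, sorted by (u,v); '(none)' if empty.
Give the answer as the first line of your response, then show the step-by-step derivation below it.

1-6(w=3) 2-5(w=1)

step 1: add edge 2-5 (w=1); MST = {2-5(w=1)}
step 2: add edge 1-6 (w=3); MST = {1-6(w=3) 2-5(w=1)}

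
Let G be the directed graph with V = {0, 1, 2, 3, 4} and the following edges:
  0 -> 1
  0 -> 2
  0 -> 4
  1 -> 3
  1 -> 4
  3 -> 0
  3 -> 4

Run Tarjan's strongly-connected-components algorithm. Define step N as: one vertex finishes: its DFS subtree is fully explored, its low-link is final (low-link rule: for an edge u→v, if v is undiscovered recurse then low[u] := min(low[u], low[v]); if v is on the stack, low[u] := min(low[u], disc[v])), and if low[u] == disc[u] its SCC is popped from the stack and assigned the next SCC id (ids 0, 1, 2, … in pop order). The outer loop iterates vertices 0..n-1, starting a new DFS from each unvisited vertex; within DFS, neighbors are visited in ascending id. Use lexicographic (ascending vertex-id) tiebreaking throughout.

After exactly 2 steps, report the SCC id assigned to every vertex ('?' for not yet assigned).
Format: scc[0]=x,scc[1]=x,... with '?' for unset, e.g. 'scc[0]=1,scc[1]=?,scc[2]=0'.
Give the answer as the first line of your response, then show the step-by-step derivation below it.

scc[0]=?,scc[1]=?,scc[2]=?,scc[3]=?,scc[4]=0

step 1: low=(low[0]=0,low[1]=1,low[2]=?,low[3]=0,low[4]=3); scc=(scc[0]=?,scc[1]=?,scc[2]=?,scc[3]=?,scc[4]=0)
step 2: low=(low[0]=0,low[1]=1,low[2]=?,low[3]=0,low[4]=3); scc=(scc[0]=?,scc[1]=?,scc[2]=?,scc[3]=?,scc[4]=0)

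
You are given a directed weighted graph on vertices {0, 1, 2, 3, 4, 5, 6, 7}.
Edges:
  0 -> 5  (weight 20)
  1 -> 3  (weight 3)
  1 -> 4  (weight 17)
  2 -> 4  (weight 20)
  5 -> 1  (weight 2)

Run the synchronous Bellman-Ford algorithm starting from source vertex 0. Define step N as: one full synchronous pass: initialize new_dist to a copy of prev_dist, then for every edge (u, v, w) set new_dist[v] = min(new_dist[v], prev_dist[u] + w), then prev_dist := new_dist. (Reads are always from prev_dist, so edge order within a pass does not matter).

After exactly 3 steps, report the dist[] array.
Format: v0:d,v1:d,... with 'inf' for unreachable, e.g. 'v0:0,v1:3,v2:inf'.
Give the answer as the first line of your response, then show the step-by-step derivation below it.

v0:0,v1:22,v2:inf,v3:25,v4:39,v5:20,v6:inf,v7:inf

step 1: dist = v0:0,v1:inf,v2:inf,v3:inf,v4:inf,v5:20,v6:inf,v7:inf
step 2: dist = v0:0,v1:22,v2:inf,v3:inf,v4:inf,v5:20,v6:inf,v7:inf
step 3: dist = v0:0,v1:22,v2:inf,v3:25,v4:39,v5:20,v6:inf,v7:inf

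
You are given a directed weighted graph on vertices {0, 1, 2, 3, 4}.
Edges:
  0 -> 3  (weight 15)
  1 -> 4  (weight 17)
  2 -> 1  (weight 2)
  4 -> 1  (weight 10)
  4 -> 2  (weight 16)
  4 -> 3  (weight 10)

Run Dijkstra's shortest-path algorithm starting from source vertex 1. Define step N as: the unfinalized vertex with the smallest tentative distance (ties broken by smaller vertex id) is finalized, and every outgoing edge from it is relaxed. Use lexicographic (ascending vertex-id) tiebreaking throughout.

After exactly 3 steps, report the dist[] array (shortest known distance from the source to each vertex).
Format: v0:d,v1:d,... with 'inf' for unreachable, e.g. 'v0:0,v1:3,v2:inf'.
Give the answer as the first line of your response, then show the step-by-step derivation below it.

v0:inf,v1:0,v2:33,v3:27,v4:17

step 1: dist = v0:inf,v1:0,v2:inf,v3:inf,v4:17
step 2: dist = v0:inf,v1:0,v2:33,v3:27,v4:17
step 3: dist = v0:inf,v1:0,v2:33,v3:27,v4:17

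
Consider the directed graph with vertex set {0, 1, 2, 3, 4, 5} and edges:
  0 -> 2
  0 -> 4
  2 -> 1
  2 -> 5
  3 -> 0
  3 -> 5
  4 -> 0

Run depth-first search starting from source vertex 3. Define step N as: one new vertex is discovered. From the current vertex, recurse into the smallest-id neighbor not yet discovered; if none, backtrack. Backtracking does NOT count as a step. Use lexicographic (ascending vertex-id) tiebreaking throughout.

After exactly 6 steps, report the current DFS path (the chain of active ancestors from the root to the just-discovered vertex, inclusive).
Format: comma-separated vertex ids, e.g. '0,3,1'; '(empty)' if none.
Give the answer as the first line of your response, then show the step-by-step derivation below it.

3,0,4

step 1: discover 3; path=3; order=3
step 2: discover 0; path=3>0; order=3,0
step 3: discover 2; path=3>0>2; order=3,0,2
step 4: discover 1; path=3>0>2>1; order=3,0,2,1
step 5: discover 5; path=3>0>2>5; order=3,0,2,1,5
step 6: discover 4; path=3>0>4; order=3,0,2,1,5,4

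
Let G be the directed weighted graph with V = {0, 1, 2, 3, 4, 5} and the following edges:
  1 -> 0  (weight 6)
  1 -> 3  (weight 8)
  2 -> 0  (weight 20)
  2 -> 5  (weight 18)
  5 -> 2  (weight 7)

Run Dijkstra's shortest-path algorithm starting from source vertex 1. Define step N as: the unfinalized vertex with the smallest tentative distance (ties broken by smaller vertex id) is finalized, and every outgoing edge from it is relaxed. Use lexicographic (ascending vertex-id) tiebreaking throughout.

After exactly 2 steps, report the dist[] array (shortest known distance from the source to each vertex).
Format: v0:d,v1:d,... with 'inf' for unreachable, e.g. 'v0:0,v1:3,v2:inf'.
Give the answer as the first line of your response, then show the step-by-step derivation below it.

v0:6,v1:0,v2:inf,v3:8,v4:inf,v5:inf

step 1: dist = v0:6,v1:0,v2:inf,v3:8,v4:inf,v5:inf
step 2: dist = v0:6,v1:0,v2:inf,v3:8,v4:inf,v5:inf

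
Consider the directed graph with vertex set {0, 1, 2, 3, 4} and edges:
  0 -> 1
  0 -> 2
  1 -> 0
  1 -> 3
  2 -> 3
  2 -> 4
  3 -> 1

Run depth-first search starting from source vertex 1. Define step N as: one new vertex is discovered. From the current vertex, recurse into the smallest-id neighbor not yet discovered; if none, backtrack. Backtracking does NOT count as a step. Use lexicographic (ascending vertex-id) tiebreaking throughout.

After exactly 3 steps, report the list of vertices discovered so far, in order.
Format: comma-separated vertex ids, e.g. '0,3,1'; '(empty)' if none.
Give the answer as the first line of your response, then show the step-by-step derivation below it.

1,0,2

step 1: discover 1; path=1; order=1
step 2: discover 0; path=1>0; order=1,0
step 3: discover 2; path=1>0>2; order=1,0,2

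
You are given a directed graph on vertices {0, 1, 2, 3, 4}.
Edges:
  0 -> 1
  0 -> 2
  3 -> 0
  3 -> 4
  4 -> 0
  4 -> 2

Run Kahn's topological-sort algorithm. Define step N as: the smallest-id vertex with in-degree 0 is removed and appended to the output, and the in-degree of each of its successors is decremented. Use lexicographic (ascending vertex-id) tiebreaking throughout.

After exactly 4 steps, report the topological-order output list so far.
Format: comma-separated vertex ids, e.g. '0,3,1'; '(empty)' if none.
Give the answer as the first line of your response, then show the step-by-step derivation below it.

3,4,0,1

step 1: output 3; order=[3]; indeg=(1,1,2,0,0)
step 2: output 4; order=[3,4]; indeg=(0,1,1,0,0)
step 3: output 0; order=[3,4,0]; indeg=(0,0,0,0,0)
step 4: output 1; order=[3,4,0,1]; indeg=(0,0,0,0,0)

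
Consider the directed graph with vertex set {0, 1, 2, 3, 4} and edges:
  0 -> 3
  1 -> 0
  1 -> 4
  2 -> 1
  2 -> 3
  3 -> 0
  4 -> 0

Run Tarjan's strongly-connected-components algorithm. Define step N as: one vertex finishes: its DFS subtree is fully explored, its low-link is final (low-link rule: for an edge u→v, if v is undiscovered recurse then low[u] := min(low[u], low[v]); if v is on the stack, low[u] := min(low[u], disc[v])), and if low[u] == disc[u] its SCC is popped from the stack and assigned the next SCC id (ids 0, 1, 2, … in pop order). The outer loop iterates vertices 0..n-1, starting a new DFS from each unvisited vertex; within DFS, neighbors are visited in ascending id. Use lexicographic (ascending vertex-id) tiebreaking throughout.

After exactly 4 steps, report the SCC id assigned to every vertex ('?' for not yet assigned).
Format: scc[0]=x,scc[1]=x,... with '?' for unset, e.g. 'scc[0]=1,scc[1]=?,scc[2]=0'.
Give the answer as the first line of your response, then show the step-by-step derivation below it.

scc[0]=0,scc[1]=2,scc[2]=?,scc[3]=0,scc[4]=1

step 1: low=(low[0]=0,low[1]=?,low[2]=?,low[3]=0,low[4]=?); scc=(scc[0]=?,scc[1]=?,scc[2]=?,scc[3]=?,scc[4]=?)
step 2: low=(low[0]=0,low[1]=?,low[2]=?,low[3]=0,low[4]=?); scc=(scc[0]=0,scc[1]=?,scc[2]=?,scc[3]=0,scc[4]=?)
step 3: low=(low[0]=0,low[1]=2,low[2]=?,low[3]=0,low[4]=3); scc=(scc[0]=0,scc[1]=?,scc[2]=?,scc[3]=0,scc[4]=1)
step 4: low=(low[0]=0,low[1]=2,low[2]=?,low[3]=0,low[4]=3); scc=(scc[0]=0,scc[1]=2,scc[2]=?,scc[3]=0,scc[4]=1)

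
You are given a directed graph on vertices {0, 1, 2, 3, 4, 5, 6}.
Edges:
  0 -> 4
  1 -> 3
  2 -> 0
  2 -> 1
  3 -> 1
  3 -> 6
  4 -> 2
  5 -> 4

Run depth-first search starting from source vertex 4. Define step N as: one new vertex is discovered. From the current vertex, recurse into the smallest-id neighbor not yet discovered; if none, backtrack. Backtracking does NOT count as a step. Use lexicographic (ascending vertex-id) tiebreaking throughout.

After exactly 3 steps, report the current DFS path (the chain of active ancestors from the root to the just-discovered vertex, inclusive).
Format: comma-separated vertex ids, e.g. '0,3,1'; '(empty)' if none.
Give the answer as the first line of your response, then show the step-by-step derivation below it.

4,2,0

step 1: discover 4; path=4; order=4
step 2: discover 2; path=4>2; order=4,2
step 3: discover 0; path=4>2>0; order=4,2,0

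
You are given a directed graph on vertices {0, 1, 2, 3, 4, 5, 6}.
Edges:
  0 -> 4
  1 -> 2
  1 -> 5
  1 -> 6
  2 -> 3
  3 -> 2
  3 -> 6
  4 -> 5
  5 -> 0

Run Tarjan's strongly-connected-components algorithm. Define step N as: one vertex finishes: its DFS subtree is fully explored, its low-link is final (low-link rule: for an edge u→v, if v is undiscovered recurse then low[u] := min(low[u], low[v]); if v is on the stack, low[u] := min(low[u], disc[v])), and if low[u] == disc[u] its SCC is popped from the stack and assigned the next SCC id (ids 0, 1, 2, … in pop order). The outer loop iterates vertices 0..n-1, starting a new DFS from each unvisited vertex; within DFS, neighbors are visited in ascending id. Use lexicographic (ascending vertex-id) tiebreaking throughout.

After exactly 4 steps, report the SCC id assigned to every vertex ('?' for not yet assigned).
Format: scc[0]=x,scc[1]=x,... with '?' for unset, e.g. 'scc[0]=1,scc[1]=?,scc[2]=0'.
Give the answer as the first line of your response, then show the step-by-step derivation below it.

scc[0]=0,scc[1]=?,scc[2]=?,scc[3]=?,scc[4]=0,scc[5]=0,scc[6]=1

step 1: low=(low[0]=0,low[1]=?,low[2]=?,low[3]=?,low[4]=1,low[5]=0,low[6]=?); scc=(scc[0]=?,scc[1]=?,scc[2]=?,scc[3]=?,scc[4]=?,scc[5]=?,scc[6]=?)
step 2: low=(low[0]=0,low[1]=?,low[2]=?,low[3]=?,low[4]=0,low[5]=0,low[6]=?); scc=(scc[0]=?,scc[1]=?,scc[2]=?,scc[3]=?,scc[4]=?,scc[5]=?,scc[6]=?)
step 3: low=(low[0]=0,low[1]=?,low[2]=?,low[3]=?,low[4]=0,low[5]=0,low[6]=?); scc=(scc[0]=0,scc[1]=?,scc[2]=?,scc[3]=?,scc[4]=0,scc[5]=0,scc[6]=?)
step 4: low=(low[0]=0,low[1]=3,low[2]=4,low[3]=4,low[4]=0,low[5]=0,low[6]=6); scc=(scc[0]=0,scc[1]=?,scc[2]=?,scc[3]=?,scc[4]=0,scc[5]=0,scc[6]=1)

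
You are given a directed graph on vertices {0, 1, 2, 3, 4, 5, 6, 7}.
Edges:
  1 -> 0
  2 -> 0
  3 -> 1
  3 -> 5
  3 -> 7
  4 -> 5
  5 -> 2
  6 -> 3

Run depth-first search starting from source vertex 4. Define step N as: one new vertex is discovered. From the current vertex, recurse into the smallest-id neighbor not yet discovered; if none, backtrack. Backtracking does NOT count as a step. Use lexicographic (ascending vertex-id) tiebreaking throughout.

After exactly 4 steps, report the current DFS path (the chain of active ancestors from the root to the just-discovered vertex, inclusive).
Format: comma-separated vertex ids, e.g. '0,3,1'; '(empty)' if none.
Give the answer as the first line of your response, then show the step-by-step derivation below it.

4,5,2,0

step 1: discover 4; path=4; order=4
step 2: discover 5; path=4>5; order=4,5
step 3: discover 2; path=4>5>2; order=4,5,2
step 4: discover 0; path=4>5>2>0; order=4,5,2,0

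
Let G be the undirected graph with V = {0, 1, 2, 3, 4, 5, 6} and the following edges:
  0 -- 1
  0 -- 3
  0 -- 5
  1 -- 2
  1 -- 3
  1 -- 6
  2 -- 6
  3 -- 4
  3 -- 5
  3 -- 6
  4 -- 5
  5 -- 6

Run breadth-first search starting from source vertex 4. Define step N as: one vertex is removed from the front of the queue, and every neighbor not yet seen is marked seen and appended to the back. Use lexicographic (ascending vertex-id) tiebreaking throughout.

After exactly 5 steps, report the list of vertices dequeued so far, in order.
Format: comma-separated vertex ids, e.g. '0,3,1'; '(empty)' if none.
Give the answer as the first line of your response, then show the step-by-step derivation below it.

4,3,5,0,1

step 1: dequeue 4; queue=[3,5]; order=4
step 2: dequeue 3; queue=[5,0,1,6]; order=4,3
step 3: dequeue 5; queue=[0,1,6]; order=4,3,5
step 4: dequeue 0; queue=[1,6]; order=4,3,5,0
step 5: dequeue 1; queue=[6,2]; order=4,3,5,0,1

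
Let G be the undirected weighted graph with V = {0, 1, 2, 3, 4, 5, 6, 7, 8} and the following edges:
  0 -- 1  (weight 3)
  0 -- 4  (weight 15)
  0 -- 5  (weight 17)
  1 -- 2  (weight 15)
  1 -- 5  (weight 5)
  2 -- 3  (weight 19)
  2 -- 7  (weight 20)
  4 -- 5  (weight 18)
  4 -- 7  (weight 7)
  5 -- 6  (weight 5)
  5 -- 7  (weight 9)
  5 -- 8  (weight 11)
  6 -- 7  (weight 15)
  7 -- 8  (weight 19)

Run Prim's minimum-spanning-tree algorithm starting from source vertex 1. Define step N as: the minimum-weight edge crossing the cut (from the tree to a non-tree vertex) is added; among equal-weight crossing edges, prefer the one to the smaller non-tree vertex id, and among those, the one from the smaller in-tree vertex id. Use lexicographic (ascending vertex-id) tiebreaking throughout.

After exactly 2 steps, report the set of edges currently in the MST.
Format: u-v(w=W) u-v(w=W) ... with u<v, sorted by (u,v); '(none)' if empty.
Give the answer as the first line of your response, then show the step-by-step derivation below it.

0-1(w=3) 1-5(w=5)

step 1: add edge 0-1 (w=3); MST = {0-1(w=3)}
step 2: add edge 1-5 (w=5); MST = {0-1(w=3) 1-5(w=5)}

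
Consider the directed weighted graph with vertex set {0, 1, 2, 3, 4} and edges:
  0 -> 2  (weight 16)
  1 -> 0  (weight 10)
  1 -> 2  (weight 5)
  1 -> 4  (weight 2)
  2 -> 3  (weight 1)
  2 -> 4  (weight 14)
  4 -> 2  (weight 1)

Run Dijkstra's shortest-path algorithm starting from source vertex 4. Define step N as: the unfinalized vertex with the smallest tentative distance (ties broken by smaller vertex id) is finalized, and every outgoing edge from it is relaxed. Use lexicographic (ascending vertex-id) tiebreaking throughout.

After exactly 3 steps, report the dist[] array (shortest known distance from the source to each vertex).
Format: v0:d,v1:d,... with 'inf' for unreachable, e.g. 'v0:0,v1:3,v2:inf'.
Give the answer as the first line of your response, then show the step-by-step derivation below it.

v0:inf,v1:inf,v2:1,v3:2,v4:0

step 1: dist = v0:inf,v1:inf,v2:1,v3:inf,v4:0
step 2: dist = v0:inf,v1:inf,v2:1,v3:2,v4:0
step 3: dist = v0:inf,v1:inf,v2:1,v3:2,v4:0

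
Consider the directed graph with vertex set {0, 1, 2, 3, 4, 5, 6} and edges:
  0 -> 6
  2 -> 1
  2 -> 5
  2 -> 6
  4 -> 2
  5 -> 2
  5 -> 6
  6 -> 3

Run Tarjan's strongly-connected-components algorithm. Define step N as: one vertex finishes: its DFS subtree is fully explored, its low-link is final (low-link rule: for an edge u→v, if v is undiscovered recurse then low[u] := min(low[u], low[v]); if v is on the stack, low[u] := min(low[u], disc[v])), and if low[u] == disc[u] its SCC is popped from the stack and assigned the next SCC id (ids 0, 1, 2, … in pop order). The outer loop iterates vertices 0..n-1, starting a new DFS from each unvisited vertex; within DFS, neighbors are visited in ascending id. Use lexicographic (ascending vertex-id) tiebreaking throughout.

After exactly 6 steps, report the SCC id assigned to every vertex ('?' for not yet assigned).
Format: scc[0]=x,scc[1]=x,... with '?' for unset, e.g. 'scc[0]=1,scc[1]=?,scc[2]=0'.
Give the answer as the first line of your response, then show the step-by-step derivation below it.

scc[0]=2,scc[1]=3,scc[2]=4,scc[3]=0,scc[4]=?,scc[5]=4,scc[6]=1

step 1: low=(low[0]=0,low[1]=?,low[2]=?,low[3]=2,low[4]=?,low[5]=?,low[6]=1); scc=(scc[0]=?,scc[1]=?,scc[2]=?,scc[3]=0,scc[4]=?,scc[5]=?,scc[6]=?)
step 2: low=(low[0]=0,low[1]=?,low[2]=?,low[3]=2,low[4]=?,low[5]=?,low[6]=1); scc=(scc[0]=?,scc[1]=?,scc[2]=?,scc[3]=0,scc[4]=?,scc[5]=?,scc[6]=1)
step 3: low=(low[0]=0,low[1]=?,low[2]=?,low[3]=2,low[4]=?,low[5]=?,low[6]=1); scc=(scc[0]=2,scc[1]=?,scc[2]=?,scc[3]=0,scc[4]=?,scc[5]=?,scc[6]=1)
step 4: low=(low[0]=0,low[1]=3,low[2]=?,low[3]=2,low[4]=?,low[5]=?,low[6]=1); scc=(scc[0]=2,scc[1]=3,scc[2]=?,scc[3]=0,scc[4]=?,scc[5]=?,scc[6]=1)
step 5: low=(low[0]=0,low[1]=3,low[2]=4,low[3]=2,low[4]=?,low[5]=4,low[6]=1); scc=(scc[0]=2,scc[1]=3,scc[2]=?,scc[3]=0,scc[4]=?,scc[5]=?,scc[6]=1)
step 6: low=(low[0]=0,low[1]=3,low[2]=4,low[3]=2,low[4]=?,low[5]=4,low[6]=1); scc=(scc[0]=2,scc[1]=3,scc[2]=4,scc[3]=0,scc[4]=?,scc[5]=4,scc[6]=1)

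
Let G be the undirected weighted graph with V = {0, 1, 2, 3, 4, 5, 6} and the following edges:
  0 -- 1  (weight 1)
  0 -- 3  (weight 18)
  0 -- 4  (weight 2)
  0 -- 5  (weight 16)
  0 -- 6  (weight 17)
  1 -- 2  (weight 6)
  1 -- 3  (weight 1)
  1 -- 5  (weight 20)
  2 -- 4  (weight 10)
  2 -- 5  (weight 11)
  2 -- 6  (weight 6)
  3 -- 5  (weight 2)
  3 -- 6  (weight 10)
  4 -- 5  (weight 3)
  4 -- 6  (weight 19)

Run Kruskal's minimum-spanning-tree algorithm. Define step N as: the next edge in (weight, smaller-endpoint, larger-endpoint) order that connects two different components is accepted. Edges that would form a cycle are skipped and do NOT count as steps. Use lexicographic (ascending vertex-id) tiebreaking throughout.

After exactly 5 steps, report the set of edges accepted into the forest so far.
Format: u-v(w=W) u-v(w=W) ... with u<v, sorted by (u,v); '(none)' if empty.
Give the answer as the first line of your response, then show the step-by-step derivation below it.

0-1(w=1) 0-4(w=2) 1-2(w=6) 1-3(w=1) 3-5(w=2)

step 1: add edge 0-1 (w=1); MST = {0-1(w=1)}
step 2: add edge 1-3 (w=1); MST = {0-1(w=1) 1-3(w=1)}
step 3: add edge 0-4 (w=2); MST = {0-1(w=1) 0-4(w=2) 1-3(w=1)}
step 4: add edge 3-5 (w=2); MST = {0-1(w=1) 0-4(w=2) 1-3(w=1) 3-5(w=2)}
step 5: add edge 1-2 (w=6); MST = {0-1(w=1) 0-4(w=2) 1-2(w=6) 1-3(w=1) 3-5(w=2)}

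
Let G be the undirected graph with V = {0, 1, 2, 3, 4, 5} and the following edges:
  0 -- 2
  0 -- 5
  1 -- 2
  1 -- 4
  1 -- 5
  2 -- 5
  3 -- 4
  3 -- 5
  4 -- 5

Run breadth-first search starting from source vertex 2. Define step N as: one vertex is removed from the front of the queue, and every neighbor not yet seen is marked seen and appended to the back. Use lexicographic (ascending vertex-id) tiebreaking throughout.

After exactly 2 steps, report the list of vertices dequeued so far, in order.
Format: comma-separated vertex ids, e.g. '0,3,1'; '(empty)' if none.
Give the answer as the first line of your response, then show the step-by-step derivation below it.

2,0

step 1: dequeue 2; queue=[0,1,5]; order=2
step 2: dequeue 0; queue=[1,5]; order=2,0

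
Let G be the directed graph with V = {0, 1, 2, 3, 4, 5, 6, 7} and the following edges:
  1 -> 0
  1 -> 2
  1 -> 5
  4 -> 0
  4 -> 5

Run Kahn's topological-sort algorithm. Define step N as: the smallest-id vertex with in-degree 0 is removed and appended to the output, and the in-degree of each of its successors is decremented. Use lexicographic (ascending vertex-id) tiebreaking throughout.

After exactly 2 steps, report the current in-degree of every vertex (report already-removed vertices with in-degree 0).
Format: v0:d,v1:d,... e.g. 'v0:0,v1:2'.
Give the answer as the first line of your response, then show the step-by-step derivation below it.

v0:1,v1:0,v2:0,v3:0,v4:0,v5:1,v6:0,v7:0

step 1: output 1; order=[1]; indeg=(1,0,0,0,0,1,0,0)
step 2: output 2; order=[1,2]; indeg=(1,0,0,0,0,1,0,0)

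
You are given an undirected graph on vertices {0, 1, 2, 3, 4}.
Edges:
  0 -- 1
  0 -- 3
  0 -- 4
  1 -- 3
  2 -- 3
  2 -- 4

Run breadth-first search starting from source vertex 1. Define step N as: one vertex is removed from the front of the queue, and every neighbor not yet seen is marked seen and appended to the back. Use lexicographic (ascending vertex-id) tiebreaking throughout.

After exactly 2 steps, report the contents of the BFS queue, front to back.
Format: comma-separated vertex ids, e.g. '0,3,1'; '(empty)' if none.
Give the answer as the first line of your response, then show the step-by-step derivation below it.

3,4

step 1: dequeue 1; queue=[0,3]; order=1
step 2: dequeue 0; queue=[3,4]; order=1,0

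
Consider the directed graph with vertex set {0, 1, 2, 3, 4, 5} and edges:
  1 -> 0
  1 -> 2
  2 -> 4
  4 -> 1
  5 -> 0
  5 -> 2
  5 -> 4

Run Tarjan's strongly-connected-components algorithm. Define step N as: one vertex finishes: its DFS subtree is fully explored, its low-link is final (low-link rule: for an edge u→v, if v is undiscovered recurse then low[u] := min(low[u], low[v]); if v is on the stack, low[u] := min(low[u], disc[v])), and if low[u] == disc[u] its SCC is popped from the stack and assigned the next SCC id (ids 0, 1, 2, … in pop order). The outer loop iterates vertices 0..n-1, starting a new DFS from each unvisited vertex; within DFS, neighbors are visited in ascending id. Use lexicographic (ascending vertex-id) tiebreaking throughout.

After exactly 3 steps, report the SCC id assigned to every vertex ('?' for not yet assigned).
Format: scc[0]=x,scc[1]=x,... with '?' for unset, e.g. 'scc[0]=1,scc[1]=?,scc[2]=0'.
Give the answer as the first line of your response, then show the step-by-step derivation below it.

scc[0]=0,scc[1]=?,scc[2]=?,scc[3]=?,scc[4]=?,scc[5]=?

step 1: low=(low[0]=0,low[1]=?,low[2]=?,low[3]=?,low[4]=?,low[5]=?); scc=(scc[0]=0,scc[1]=?,scc[2]=?,scc[3]=?,scc[4]=?,scc[5]=?)
step 2: low=(low[0]=0,low[1]=1,low[2]=2,low[3]=?,low[4]=1,low[5]=?); scc=(scc[0]=0,scc[1]=?,scc[2]=?,scc[3]=?,scc[4]=?,scc[5]=?)
step 3: low=(low[0]=0,low[1]=1,low[2]=1,low[3]=?,low[4]=1,low[5]=?); scc=(scc[0]=0,scc[1]=?,scc[2]=?,scc[3]=?,scc[4]=?,scc[5]=?)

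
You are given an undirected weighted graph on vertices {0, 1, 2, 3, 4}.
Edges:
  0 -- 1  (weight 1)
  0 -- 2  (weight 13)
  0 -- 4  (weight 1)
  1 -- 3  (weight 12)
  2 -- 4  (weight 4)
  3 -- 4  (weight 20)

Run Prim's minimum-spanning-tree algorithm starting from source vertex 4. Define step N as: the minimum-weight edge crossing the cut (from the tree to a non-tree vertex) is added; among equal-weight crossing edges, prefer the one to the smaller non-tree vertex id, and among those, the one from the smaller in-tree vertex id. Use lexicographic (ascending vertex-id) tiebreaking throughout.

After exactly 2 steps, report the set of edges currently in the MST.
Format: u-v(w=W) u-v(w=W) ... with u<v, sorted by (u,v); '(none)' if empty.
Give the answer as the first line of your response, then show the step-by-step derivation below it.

0-1(w=1) 0-4(w=1)

step 1: add edge 0-4 (w=1); MST = {0-4(w=1)}
step 2: add edge 0-1 (w=1); MST = {0-1(w=1) 0-4(w=1)}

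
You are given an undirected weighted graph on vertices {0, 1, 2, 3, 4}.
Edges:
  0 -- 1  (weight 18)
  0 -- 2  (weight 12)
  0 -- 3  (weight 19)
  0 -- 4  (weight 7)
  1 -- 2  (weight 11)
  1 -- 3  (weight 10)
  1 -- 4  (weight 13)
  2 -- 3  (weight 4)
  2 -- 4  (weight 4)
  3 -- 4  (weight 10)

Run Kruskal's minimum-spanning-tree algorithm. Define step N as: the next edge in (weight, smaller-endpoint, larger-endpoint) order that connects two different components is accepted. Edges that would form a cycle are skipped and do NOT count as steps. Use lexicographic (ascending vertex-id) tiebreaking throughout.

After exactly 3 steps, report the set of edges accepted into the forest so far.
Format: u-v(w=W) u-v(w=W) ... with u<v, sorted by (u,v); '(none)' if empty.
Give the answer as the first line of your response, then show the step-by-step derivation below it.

0-4(w=7) 2-3(w=4) 2-4(w=4)

step 1: add edge 2-3 (w=4); MST = {2-3(w=4)}
step 2: add edge 2-4 (w=4); MST = {2-3(w=4) 2-4(w=4)}
step 3: add edge 0-4 (w=7); MST = {0-4(w=7) 2-3(w=4) 2-4(w=4)}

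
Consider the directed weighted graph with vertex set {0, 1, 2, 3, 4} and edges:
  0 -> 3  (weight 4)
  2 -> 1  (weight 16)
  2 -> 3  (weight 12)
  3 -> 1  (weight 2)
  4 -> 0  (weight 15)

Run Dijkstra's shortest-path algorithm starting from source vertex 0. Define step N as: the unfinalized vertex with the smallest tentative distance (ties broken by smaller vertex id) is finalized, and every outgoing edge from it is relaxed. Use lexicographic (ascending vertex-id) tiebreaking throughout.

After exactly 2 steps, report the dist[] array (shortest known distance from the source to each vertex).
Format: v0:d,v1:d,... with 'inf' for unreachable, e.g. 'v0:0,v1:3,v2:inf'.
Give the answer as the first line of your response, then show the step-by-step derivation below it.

v0:0,v1:6,v2:inf,v3:4,v4:inf

step 1: dist = v0:0,v1:inf,v2:inf,v3:4,v4:inf
step 2: dist = v0:0,v1:6,v2:inf,v3:4,v4:inf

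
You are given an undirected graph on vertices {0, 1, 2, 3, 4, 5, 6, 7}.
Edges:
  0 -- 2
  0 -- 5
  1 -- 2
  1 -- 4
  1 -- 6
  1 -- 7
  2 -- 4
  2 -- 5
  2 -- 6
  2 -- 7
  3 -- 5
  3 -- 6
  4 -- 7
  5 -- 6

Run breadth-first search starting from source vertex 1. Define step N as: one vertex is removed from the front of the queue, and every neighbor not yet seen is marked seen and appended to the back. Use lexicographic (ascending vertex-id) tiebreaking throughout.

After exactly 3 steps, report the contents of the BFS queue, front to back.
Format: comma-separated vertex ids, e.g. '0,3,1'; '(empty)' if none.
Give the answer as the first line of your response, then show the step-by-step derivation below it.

6,7,0,5

step 1: dequeue 1; queue=[2,4,6,7]; order=1
step 2: dequeue 2; queue=[4,6,7,0,5]; order=1,2
step 3: dequeue 4; queue=[6,7,0,5]; order=1,2,4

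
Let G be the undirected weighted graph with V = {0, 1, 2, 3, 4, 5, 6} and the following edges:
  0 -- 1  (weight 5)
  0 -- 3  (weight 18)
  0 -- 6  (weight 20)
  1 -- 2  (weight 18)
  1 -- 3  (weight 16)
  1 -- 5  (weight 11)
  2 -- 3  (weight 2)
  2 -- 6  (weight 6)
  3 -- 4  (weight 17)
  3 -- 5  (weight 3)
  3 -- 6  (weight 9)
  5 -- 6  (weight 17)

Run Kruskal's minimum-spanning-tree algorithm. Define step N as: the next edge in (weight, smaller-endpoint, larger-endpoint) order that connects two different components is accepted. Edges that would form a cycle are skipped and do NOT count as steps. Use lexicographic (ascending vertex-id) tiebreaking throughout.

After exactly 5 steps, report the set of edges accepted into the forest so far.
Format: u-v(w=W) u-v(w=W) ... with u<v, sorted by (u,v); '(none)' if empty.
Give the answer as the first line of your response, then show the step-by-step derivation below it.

0-1(w=5) 1-5(w=11) 2-3(w=2) 2-6(w=6) 3-5(w=3)

step 1: add edge 2-3 (w=2); MST = {2-3(w=2)}
step 2: add edge 3-5 (w=3); MST = {2-3(w=2) 3-5(w=3)}
step 3: add edge 0-1 (w=5); MST = {0-1(w=5) 2-3(w=2) 3-5(w=3)}
step 4: add edge 2-6 (w=6); MST = {0-1(w=5) 2-3(w=2) 2-6(w=6) 3-5(w=3)}
step 5: add edge 1-5 (w=11); MST = {0-1(w=5) 1-5(w=11) 2-3(w=2) 2-6(w=6) 3-5(w=3)}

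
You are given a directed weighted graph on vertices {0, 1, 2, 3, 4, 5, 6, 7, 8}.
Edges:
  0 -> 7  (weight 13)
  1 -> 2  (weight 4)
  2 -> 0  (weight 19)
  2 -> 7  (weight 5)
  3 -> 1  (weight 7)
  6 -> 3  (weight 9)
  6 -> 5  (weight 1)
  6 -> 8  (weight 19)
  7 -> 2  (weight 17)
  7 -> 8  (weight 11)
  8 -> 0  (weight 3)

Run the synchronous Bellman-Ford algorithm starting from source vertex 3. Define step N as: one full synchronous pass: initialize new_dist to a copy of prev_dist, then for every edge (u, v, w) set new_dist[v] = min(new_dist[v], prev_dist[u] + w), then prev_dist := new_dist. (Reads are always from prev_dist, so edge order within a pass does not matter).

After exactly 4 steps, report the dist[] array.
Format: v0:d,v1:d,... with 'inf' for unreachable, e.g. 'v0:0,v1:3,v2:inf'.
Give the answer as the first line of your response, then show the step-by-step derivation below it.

v0:30,v1:7,v2:11,v3:0,v4:inf,v5:inf,v6:inf,v7:16,v8:27

step 1: dist = v0:inf,v1:7,v2:inf,v3:0,v4:inf,v5:inf,v6:inf,v7:inf,v8:inf
step 2: dist = v0:inf,v1:7,v2:11,v3:0,v4:inf,v5:inf,v6:inf,v7:inf,v8:inf
step 3: dist = v0:30,v1:7,v2:11,v3:0,v4:inf,v5:inf,v6:inf,v7:16,v8:inf
step 4: dist = v0:30,v1:7,v2:11,v3:0,v4:inf,v5:inf,v6:inf,v7:16,v8:27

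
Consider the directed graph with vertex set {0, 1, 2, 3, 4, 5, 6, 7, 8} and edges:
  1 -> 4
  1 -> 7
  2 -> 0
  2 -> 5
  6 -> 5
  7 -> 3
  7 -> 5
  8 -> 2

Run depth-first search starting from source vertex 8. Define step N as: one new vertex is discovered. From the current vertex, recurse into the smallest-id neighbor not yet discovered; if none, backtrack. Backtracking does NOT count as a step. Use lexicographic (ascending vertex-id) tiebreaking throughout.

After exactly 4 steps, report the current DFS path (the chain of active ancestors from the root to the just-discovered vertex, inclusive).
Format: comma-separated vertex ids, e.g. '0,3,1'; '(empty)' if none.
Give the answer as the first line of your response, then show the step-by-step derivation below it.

8,2,5

step 1: discover 8; path=8; order=8
step 2: discover 2; path=8>2; order=8,2
step 3: discover 0; path=8>2>0; order=8,2,0
step 4: discover 5; path=8>2>5; order=8,2,0,5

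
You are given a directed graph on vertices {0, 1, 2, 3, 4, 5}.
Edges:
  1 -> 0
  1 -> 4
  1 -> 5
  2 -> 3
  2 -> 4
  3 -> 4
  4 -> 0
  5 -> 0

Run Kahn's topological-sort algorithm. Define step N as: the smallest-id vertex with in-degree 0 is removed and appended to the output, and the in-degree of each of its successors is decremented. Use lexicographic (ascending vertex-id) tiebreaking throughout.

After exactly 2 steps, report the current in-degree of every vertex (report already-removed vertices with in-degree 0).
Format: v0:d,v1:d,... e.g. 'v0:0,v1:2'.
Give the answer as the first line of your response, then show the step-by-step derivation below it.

v0:2,v1:0,v2:0,v3:0,v4:1,v5:0

step 1: output 1; order=[1]; indeg=(2,0,0,1,2,0)
step 2: output 2; order=[1,2]; indeg=(2,0,0,0,1,0)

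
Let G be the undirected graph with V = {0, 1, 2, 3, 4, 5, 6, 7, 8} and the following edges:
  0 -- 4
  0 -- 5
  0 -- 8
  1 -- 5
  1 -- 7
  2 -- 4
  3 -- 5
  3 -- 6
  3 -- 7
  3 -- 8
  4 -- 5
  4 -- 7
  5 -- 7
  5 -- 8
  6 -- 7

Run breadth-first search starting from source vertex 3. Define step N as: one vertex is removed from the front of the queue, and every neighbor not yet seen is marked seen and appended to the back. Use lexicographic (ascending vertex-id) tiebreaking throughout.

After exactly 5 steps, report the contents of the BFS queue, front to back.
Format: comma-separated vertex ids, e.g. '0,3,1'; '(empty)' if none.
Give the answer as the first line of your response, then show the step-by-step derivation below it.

0,1,4

step 1: dequeue 3; queue=[5,6,7,8]; order=3
step 2: dequeue 5; queue=[6,7,8,0,1,4]; order=3,5
step 3: dequeue 6; queue=[7,8,0,1,4]; order=3,5,6
step 4: dequeue 7; queue=[8,0,1,4]; order=3,5,6,7
step 5: dequeue 8; queue=[0,1,4]; order=3,5,6,7,8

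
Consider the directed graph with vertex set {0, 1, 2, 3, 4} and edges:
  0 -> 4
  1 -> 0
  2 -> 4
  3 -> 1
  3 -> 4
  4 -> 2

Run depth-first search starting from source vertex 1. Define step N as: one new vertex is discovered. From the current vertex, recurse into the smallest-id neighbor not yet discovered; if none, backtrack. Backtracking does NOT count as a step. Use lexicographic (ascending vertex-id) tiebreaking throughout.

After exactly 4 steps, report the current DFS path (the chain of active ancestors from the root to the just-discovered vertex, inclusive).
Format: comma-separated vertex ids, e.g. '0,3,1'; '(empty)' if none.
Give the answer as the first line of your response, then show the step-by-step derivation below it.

1,0,4,2

step 1: discover 1; path=1; order=1
step 2: discover 0; path=1>0; order=1,0
step 3: discover 4; path=1>0>4; order=1,0,4
step 4: discover 2; path=1>0>4>2; order=1,0,4,2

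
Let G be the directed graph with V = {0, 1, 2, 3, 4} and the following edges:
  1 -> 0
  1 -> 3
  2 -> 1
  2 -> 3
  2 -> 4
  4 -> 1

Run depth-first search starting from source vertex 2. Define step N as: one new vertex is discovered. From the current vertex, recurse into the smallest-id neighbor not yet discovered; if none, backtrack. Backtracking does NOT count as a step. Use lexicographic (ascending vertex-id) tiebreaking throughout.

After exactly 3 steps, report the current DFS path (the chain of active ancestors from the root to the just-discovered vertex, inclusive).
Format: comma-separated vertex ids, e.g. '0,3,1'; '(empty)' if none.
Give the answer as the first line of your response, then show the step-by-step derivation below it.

2,1,0

step 1: discover 2; path=2; order=2
step 2: discover 1; path=2>1; order=2,1
step 3: discover 0; path=2>1>0; order=2,1,0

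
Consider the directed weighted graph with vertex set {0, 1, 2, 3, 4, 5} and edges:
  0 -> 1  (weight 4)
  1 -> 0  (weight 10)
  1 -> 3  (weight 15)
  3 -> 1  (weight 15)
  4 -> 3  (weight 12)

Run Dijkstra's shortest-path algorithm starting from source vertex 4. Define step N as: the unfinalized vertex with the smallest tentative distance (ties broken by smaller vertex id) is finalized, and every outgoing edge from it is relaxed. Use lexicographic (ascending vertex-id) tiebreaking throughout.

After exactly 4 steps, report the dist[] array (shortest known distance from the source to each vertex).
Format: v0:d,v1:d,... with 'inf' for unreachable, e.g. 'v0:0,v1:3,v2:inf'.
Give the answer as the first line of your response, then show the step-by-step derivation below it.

v0:37,v1:27,v2:inf,v3:12,v4:0,v5:inf

step 1: dist = v0:inf,v1:inf,v2:inf,v3:12,v4:0,v5:inf
step 2: dist = v0:inf,v1:27,v2:inf,v3:12,v4:0,v5:inf
step 3: dist = v0:37,v1:27,v2:inf,v3:12,v4:0,v5:inf
step 4: dist = v0:37,v1:27,v2:inf,v3:12,v4:0,v5:inf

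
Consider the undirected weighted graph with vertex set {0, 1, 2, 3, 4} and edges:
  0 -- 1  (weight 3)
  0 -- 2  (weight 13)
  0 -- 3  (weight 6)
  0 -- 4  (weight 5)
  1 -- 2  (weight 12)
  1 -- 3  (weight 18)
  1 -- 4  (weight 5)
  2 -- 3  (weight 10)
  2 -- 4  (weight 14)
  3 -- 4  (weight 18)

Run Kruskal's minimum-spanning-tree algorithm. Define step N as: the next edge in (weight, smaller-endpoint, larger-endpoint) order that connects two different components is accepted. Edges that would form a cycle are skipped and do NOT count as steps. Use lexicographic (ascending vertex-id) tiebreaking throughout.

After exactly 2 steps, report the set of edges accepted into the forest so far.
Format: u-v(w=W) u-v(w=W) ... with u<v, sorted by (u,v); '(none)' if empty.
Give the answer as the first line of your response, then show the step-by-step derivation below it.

0-1(w=3) 0-4(w=5)

step 1: add edge 0-1 (w=3); MST = {0-1(w=3)}
step 2: add edge 0-4 (w=5); MST = {0-1(w=3) 0-4(w=5)}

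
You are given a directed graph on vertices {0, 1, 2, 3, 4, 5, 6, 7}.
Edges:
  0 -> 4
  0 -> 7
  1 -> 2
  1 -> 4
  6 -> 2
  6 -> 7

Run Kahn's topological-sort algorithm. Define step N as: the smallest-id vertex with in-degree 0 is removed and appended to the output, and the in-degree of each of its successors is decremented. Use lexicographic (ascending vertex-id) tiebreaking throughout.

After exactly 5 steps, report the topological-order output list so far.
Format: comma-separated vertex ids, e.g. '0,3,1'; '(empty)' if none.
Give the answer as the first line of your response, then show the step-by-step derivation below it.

0,1,3,4,5

step 1: output 0; order=[0]; indeg=(0,0,2,0,1,0,0,1)
step 2: output 1; order=[0,1]; indeg=(0,0,1,0,0,0,0,1)
step 3: output 3; order=[0,1,3]; indeg=(0,0,1,0,0,0,0,1)
step 4: output 4; order=[0,1,3,4]; indeg=(0,0,1,0,0,0,0,1)
step 5: output 5; order=[0,1,3,4,5]; indeg=(0,0,1,0,0,0,0,1)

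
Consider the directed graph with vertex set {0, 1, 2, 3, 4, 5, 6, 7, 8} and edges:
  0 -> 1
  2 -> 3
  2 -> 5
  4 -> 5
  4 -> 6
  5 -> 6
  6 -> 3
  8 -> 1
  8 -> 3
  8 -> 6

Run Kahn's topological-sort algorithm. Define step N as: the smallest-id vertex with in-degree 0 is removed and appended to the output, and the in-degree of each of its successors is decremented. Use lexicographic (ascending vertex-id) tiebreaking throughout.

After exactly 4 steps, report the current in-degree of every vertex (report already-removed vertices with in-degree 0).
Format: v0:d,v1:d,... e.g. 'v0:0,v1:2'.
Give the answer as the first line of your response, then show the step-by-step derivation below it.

v0:0,v1:1,v2:0,v3:2,v4:0,v5:0,v6:1,v7:0,v8:0

step 1: output 0; order=[0]; indeg=(0,1,0,3,0,2,3,0,0)
step 2: output 2; order=[0,2]; indeg=(0,1,0,2,0,1,3,0,0)
step 3: output 4; order=[0,2,4]; indeg=(0,1,0,2,0,0,2,0,0)
step 4: output 5; order=[0,2,4,5]; indeg=(0,1,0,2,0,0,1,0,0)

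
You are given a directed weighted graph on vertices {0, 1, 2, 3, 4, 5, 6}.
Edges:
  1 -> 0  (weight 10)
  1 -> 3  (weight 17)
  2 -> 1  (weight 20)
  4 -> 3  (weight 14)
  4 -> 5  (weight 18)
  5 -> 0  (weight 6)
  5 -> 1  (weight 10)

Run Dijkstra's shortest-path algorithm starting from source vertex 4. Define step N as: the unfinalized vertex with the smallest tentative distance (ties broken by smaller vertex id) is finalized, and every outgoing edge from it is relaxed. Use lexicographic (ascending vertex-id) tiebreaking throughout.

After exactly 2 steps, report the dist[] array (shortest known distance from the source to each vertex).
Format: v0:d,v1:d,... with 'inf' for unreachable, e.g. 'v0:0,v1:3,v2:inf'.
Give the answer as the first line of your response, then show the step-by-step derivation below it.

v0:inf,v1:inf,v2:inf,v3:14,v4:0,v5:18,v6:inf

step 1: dist = v0:inf,v1:inf,v2:inf,v3:14,v4:0,v5:18,v6:inf
step 2: dist = v0:inf,v1:inf,v2:inf,v3:14,v4:0,v5:18,v6:inf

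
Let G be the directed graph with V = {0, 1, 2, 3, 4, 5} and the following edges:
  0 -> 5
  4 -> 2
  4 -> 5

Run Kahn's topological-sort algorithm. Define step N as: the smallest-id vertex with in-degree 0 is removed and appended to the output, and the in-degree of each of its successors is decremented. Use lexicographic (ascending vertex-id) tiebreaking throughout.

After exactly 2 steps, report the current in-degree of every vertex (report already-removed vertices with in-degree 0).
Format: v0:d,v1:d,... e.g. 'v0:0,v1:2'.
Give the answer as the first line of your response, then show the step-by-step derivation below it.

v0:0,v1:0,v2:1,v3:0,v4:0,v5:1

step 1: output 0; order=[0]; indeg=(0,0,1,0,0,1)
step 2: output 1; order=[0,1]; indeg=(0,0,1,0,0,1)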